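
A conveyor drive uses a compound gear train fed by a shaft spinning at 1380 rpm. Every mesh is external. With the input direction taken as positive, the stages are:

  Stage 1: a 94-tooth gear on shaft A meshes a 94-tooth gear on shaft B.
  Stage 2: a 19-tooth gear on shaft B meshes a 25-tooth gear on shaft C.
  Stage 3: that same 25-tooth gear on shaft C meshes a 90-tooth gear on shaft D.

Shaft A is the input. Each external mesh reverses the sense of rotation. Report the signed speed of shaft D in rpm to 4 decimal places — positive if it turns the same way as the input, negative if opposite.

-291.3333 rpm (opposite to input, |ω| = 291.3333 rpm)

Stage 1 [94T→94T]: ω = 1380.0000×94/94 = 1380.0000 rpm, dir flips to −; running = −1380.0000
Stage 2 [19T→25T]: ω = 1380.0000×19/25 = 1048.8000 rpm, dir flips to +; running = +1048.8000
Stage 3 [25T→90T]: ω = 1048.8000×25/90 = 291.3333 rpm, dir flips to −; running = −291.3333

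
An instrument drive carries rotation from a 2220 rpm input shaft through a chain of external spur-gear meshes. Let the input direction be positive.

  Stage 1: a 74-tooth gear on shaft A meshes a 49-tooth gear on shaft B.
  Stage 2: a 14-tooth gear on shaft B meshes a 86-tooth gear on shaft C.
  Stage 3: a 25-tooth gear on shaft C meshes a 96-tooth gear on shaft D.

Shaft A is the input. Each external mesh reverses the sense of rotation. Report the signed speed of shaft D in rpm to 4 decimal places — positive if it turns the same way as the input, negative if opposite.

Stage 1 [74T→49T]: ω = 2220.0000×74/49 = 3352.6531 rpm, dir flips to −; running = −3352.6531
Stage 2 [14T→86T]: ω = 3352.6531×14/86 = 545.7807 rpm, dir flips to +; running = +545.7807
Stage 3 [25T→96T]: ω = 545.7807×25/96 = 142.1304 rpm, dir flips to −; running = −142.1304

-142.1304 rpm (opposite to input, |ω| = 142.1304 rpm)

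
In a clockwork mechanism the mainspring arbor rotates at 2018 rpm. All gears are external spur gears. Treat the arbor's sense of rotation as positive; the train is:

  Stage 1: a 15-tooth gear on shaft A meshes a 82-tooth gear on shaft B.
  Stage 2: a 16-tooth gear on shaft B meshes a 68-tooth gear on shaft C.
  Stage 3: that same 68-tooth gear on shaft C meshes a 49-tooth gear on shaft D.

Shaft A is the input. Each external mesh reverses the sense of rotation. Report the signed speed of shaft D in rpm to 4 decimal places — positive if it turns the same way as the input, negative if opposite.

-120.5376 rpm (opposite to input, |ω| = 120.5376 rpm)

Stage 1 [15T→82T]: ω = 2018.0000×15/82 = 369.1463 rpm, dir flips to −; running = −369.1463
Stage 2 [16T→68T]: ω = 369.1463×16/68 = 86.8580 rpm, dir flips to +; running = +86.8580
Stage 3 [68T→49T]: ω = 86.8580×68/49 = 120.5376 rpm, dir flips to −; running = −120.5376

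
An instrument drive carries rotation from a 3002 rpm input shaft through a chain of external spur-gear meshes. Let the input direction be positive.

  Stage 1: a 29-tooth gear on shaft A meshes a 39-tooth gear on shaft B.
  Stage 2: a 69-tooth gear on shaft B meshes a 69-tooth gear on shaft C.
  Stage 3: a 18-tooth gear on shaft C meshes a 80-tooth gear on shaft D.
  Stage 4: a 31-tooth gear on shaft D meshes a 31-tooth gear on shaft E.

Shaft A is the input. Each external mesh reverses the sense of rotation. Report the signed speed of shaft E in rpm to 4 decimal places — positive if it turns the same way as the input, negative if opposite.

+502.2577 rpm (same as input, |ω| = 502.2577 rpm)

Stage 1 [29T→39T]: ω = 3002.0000×29/39 = 2232.2564 rpm, dir flips to −; running = −2232.2564
Stage 2 [69T→69T]: ω = 2232.2564×69/69 = 2232.2564 rpm, dir flips to +; running = +2232.2564
Stage 3 [18T→80T]: ω = 2232.2564×18/80 = 502.2577 rpm, dir flips to −; running = −502.2577
Stage 4 [31T→31T]: ω = 502.2577×31/31 = 502.2577 rpm, dir flips to +; running = +502.2577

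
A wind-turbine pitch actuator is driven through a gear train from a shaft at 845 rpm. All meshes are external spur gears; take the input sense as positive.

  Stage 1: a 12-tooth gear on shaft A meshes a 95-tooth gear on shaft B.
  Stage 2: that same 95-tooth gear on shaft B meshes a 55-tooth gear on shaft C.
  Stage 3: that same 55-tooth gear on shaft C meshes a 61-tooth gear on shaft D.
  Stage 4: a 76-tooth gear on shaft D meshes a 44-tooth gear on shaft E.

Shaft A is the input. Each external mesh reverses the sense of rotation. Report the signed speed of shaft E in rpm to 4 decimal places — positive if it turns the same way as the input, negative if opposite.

+287.1237 rpm (same as input, |ω| = 287.1237 rpm)

Stage 1 [12T→95T]: ω = 845.0000×12/95 = 106.7368 rpm, dir flips to −; running = −106.7368
Stage 2 [95T→55T]: ω = 106.7368×95/55 = 184.3636 rpm, dir flips to +; running = +184.3636
Stage 3 [55T→61T]: ω = 184.3636×55/61 = 166.2295 rpm, dir flips to −; running = −166.2295
Stage 4 [76T→44T]: ω = 166.2295×76/44 = 287.1237 rpm, dir flips to +; running = +287.1237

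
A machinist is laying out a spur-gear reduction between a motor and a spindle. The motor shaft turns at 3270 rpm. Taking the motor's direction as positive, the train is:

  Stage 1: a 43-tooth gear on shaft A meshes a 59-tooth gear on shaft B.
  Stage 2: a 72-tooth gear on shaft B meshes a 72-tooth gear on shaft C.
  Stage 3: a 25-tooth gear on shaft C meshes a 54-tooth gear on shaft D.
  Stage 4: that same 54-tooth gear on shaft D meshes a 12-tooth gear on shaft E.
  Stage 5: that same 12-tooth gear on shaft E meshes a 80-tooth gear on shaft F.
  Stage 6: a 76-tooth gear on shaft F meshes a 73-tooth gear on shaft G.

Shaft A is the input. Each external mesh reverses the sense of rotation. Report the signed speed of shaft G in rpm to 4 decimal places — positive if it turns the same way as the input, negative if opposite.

+775.3628 rpm (same as input, |ω| = 775.3628 rpm)

Stage 1 [43T→59T]: ω = 3270.0000×43/59 = 2383.2203 rpm, dir flips to −; running = −2383.2203
Stage 2 [72T→72T]: ω = 2383.2203×72/72 = 2383.2203 rpm, dir flips to +; running = +2383.2203
Stage 3 [25T→54T]: ω = 2383.2203×25/54 = 1103.3427 rpm, dir flips to −; running = −1103.3427
Stage 4 [54T→12T]: ω = 1103.3427×54/12 = 4965.0424 rpm, dir flips to +; running = +4965.0424
Stage 5 [12T→80T]: ω = 4965.0424×12/80 = 744.7564 rpm, dir flips to −; running = −744.7564
Stage 6 [76T→73T]: ω = 744.7564×76/73 = 775.3628 rpm, dir flips to +; running = +775.3628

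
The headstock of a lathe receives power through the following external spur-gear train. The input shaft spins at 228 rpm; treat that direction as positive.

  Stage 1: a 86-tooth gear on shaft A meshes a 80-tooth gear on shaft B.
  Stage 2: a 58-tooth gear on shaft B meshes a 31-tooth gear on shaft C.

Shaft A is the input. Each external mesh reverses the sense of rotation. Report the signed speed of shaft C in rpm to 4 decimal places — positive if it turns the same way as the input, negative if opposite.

+458.5742 rpm (same as input, |ω| = 458.5742 rpm)

Stage 1 [86T→80T]: ω = 228.0000×86/80 = 245.1000 rpm, dir flips to −; running = −245.1000
Stage 2 [58T→31T]: ω = 245.1000×58/31 = 458.5742 rpm, dir flips to +; running = +458.5742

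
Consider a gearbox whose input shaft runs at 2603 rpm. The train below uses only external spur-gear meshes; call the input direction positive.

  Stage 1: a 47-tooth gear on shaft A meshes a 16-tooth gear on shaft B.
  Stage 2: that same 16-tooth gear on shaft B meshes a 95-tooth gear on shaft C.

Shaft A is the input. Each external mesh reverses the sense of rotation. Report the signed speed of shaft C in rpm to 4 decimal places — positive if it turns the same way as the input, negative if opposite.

Stage 1 [47T→16T]: ω = 2603.0000×47/16 = 7646.3125 rpm, dir flips to −; running = −7646.3125
Stage 2 [16T→95T]: ω = 7646.3125×16/95 = 1287.8000 rpm, dir flips to +; running = +1287.8000

+1287.8000 rpm (same as input, |ω| = 1287.8000 rpm)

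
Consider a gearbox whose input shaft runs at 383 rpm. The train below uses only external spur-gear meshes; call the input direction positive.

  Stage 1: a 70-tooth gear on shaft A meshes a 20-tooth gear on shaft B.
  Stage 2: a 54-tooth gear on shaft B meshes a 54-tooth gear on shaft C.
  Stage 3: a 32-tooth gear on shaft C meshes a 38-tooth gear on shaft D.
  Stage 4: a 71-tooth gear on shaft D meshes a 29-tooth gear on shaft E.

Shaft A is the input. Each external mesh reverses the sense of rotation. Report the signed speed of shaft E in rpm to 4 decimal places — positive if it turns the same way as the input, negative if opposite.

+2763.7169 rpm (same as input, |ω| = 2763.7169 rpm)

Stage 1 [70T→20T]: ω = 383.0000×70/20 = 1340.5000 rpm, dir flips to −; running = −1340.5000
Stage 2 [54T→54T]: ω = 1340.5000×54/54 = 1340.5000 rpm, dir flips to +; running = +1340.5000
Stage 3 [32T→38T]: ω = 1340.5000×32/38 = 1128.8421 rpm, dir flips to −; running = −1128.8421
Stage 4 [71T→29T]: ω = 1128.8421×71/29 = 2763.7169 rpm, dir flips to +; running = +2763.7169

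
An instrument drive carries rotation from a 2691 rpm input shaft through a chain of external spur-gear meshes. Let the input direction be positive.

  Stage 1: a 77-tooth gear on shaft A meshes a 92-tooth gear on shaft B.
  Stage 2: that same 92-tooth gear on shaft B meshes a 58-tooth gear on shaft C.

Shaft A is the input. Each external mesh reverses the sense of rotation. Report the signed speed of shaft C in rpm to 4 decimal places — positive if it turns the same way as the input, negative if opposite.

+3572.5345 rpm (same as input, |ω| = 3572.5345 rpm)

Stage 1 [77T→92T]: ω = 2691.0000×77/92 = 2252.2500 rpm, dir flips to −; running = −2252.2500
Stage 2 [92T→58T]: ω = 2252.2500×92/58 = 3572.5345 rpm, dir flips to +; running = +3572.5345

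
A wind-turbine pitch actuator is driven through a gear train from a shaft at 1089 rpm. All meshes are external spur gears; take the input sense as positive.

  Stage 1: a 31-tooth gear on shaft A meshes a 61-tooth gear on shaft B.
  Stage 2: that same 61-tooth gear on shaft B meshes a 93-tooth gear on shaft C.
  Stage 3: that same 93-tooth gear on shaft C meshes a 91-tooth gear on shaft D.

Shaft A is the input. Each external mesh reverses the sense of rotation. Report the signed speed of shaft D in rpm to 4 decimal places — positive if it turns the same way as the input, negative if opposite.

Stage 1 [31T→61T]: ω = 1089.0000×31/61 = 553.4262 rpm, dir flips to −; running = −553.4262
Stage 2 [61T→93T]: ω = 553.4262×61/93 = 363.0000 rpm, dir flips to +; running = +363.0000
Stage 3 [93T→91T]: ω = 363.0000×93/91 = 370.9780 rpm, dir flips to −; running = −370.9780

-370.9780 rpm (opposite to input, |ω| = 370.9780 rpm)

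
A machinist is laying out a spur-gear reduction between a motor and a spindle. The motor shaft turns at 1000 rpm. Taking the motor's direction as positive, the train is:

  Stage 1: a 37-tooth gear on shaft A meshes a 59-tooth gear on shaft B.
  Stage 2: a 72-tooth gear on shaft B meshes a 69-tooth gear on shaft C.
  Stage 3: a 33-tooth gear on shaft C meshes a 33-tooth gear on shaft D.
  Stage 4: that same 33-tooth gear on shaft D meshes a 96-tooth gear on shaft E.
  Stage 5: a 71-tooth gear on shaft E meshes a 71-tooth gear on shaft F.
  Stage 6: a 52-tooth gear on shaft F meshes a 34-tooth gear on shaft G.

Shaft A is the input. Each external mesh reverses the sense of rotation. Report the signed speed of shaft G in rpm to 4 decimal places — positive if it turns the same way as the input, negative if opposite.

+344.0331 rpm (same as input, |ω| = 344.0331 rpm)

Stage 1 [37T→59T]: ω = 1000.0000×37/59 = 627.1186 rpm, dir flips to −; running = −627.1186
Stage 2 [72T→69T]: ω = 627.1186×72/69 = 654.3847 rpm, dir flips to +; running = +654.3847
Stage 3 [33T→33T]: ω = 654.3847×33/33 = 654.3847 rpm, dir flips to −; running = −654.3847
Stage 4 [33T→96T]: ω = 654.3847×33/96 = 224.9447 rpm, dir flips to +; running = +224.9447
Stage 5 [71T→71T]: ω = 224.9447×71/71 = 224.9447 rpm, dir flips to −; running = −224.9447
Stage 6 [52T→34T]: ω = 224.9447×52/34 = 344.0331 rpm, dir flips to +; running = +344.0331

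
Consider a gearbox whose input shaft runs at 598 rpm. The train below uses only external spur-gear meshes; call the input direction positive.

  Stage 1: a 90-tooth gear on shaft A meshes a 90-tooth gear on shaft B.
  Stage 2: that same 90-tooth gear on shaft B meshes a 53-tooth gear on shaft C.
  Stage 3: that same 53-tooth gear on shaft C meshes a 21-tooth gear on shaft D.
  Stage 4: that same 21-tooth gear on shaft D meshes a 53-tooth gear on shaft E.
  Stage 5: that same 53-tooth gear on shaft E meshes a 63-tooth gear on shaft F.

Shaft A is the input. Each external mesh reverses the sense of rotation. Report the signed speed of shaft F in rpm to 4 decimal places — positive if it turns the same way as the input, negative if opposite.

-854.2857 rpm (opposite to input, |ω| = 854.2857 rpm)

Stage 1 [90T→90T]: ω = 598.0000×90/90 = 598.0000 rpm, dir flips to −; running = −598.0000
Stage 2 [90T→53T]: ω = 598.0000×90/53 = 1015.4717 rpm, dir flips to +; running = +1015.4717
Stage 3 [53T→21T]: ω = 1015.4717×53/21 = 2562.8571 rpm, dir flips to −; running = −2562.8571
Stage 4 [21T→53T]: ω = 2562.8571×21/53 = 1015.4717 rpm, dir flips to +; running = +1015.4717
Stage 5 [53T→63T]: ω = 1015.4717×53/63 = 854.2857 rpm, dir flips to −; running = −854.2857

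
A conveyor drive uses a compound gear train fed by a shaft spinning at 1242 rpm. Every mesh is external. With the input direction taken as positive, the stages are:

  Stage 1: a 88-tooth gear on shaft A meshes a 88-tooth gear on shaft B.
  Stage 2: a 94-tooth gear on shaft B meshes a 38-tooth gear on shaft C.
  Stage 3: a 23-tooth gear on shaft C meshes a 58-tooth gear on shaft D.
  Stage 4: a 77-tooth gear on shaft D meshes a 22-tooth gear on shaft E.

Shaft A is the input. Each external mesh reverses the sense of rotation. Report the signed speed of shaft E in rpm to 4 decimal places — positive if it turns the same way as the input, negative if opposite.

Stage 1 [88T→88T]: ω = 1242.0000×88/88 = 1242.0000 rpm, dir flips to −; running = −1242.0000
Stage 2 [94T→38T]: ω = 1242.0000×94/38 = 3072.3158 rpm, dir flips to +; running = +3072.3158
Stage 3 [23T→58T]: ω = 3072.3158×23/58 = 1218.3321 rpm, dir flips to −; running = −1218.3321
Stage 4 [77T→22T]: ω = 1218.3321×77/22 = 4264.1624 rpm, dir flips to +; running = +4264.1624

+4264.1624 rpm (same as input, |ω| = 4264.1624 rpm)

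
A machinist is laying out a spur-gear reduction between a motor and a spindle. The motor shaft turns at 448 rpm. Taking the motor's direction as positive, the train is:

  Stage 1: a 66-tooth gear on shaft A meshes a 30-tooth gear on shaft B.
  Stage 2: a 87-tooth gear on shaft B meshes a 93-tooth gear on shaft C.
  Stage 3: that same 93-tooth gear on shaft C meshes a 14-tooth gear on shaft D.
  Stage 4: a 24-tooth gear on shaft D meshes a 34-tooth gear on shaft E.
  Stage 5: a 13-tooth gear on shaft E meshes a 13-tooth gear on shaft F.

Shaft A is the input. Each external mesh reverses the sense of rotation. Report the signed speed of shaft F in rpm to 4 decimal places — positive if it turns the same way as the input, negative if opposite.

-4323.3882 rpm (opposite to input, |ω| = 4323.3882 rpm)

Stage 1 [66T→30T]: ω = 448.0000×66/30 = 985.6000 rpm, dir flips to −; running = −985.6000
Stage 2 [87T→93T]: ω = 985.6000×87/93 = 922.0129 rpm, dir flips to +; running = +922.0129
Stage 3 [93T→14T]: ω = 922.0129×93/14 = 6124.8000 rpm, dir flips to −; running = −6124.8000
Stage 4 [24T→34T]: ω = 6124.8000×24/34 = 4323.3882 rpm, dir flips to +; running = +4323.3882
Stage 5 [13T→13T]: ω = 4323.3882×13/13 = 4323.3882 rpm, dir flips to −; running = −4323.3882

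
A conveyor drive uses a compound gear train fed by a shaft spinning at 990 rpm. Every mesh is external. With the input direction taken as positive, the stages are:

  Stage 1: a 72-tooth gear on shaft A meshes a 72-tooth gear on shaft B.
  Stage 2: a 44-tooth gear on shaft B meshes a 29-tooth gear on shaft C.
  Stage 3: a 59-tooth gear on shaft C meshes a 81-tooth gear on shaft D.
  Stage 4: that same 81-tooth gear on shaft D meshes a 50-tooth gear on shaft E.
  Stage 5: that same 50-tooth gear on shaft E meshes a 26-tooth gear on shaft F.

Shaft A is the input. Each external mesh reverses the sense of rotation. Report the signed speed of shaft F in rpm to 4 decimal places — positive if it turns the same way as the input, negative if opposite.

-3408.5411 rpm (opposite to input, |ω| = 3408.5411 rpm)

Stage 1 [72T→72T]: ω = 990.0000×72/72 = 990.0000 rpm, dir flips to −; running = −990.0000
Stage 2 [44T→29T]: ω = 990.0000×44/29 = 1502.0690 rpm, dir flips to +; running = +1502.0690
Stage 3 [59T→81T]: ω = 1502.0690×59/81 = 1094.0996 rpm, dir flips to −; running = −1094.0996
Stage 4 [81T→50T]: ω = 1094.0996×81/50 = 1772.4414 rpm, dir flips to +; running = +1772.4414
Stage 5 [50T→26T]: ω = 1772.4414×50/26 = 3408.5411 rpm, dir flips to −; running = −3408.5411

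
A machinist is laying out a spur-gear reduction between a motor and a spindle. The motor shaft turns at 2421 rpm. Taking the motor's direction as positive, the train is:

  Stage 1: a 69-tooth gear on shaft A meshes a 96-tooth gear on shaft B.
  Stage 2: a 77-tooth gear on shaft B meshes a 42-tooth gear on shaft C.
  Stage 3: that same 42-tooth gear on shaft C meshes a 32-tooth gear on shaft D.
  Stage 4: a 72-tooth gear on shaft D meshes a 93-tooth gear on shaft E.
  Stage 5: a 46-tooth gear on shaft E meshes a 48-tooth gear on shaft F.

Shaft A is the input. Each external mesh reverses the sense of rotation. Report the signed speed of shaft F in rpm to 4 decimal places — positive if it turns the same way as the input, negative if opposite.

Stage 1 [69T→96T]: ω = 2421.0000×69/96 = 1740.0938 rpm, dir flips to −; running = −1740.0938
Stage 2 [77T→42T]: ω = 1740.0938×77/42 = 3190.1719 rpm, dir flips to +; running = +3190.1719
Stage 3 [42T→32T]: ω = 3190.1719×42/32 = 4187.1006 rpm, dir flips to −; running = −4187.1006
Stage 4 [72T→93T]: ω = 4187.1006×72/93 = 3241.6263 rpm, dir flips to +; running = +3241.6263
Stage 5 [46T→48T]: ω = 3241.6263×46/48 = 3106.5585 rpm, dir flips to −; running = −3106.5585

-3106.5585 rpm (opposite to input, |ω| = 3106.5585 rpm)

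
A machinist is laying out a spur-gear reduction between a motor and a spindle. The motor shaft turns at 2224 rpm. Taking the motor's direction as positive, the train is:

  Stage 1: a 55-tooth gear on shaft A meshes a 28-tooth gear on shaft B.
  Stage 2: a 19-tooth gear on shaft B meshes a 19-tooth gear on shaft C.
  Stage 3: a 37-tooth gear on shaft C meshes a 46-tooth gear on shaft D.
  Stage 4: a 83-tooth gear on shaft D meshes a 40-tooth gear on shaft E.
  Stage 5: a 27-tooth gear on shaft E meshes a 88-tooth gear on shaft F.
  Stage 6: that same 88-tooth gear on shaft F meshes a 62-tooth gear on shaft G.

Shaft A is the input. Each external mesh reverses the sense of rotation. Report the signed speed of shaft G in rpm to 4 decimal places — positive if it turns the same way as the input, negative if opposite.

Stage 1 [55T→28T]: ω = 2224.0000×55/28 = 4368.5714 rpm, dir flips to −; running = −4368.5714
Stage 2 [19T→19T]: ω = 4368.5714×19/19 = 4368.5714 rpm, dir flips to +; running = +4368.5714
Stage 3 [37T→46T]: ω = 4368.5714×37/46 = 3513.8509 rpm, dir flips to −; running = −3513.8509
Stage 4 [83T→40T]: ω = 3513.8509×83/40 = 7291.2407 rpm, dir flips to +; running = +7291.2407
Stage 5 [27T→88T]: ω = 7291.2407×27/88 = 2237.0852 rpm, dir flips to −; running = −2237.0852
Stage 6 [88T→62T]: ω = 2237.0852×88/62 = 3175.2177 rpm, dir flips to +; running = +3175.2177

+3175.2177 rpm (same as input, |ω| = 3175.2177 rpm)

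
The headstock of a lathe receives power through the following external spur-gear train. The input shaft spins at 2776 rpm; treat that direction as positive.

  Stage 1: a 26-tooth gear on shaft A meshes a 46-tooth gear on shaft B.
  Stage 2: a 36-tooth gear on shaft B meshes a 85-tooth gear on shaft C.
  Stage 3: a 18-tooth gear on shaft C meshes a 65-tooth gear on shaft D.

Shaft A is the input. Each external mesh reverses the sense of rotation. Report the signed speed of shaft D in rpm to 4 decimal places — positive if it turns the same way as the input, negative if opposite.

Stage 1 [26T→46T]: ω = 2776.0000×26/46 = 1569.0435 rpm, dir flips to −; running = −1569.0435
Stage 2 [36T→85T]: ω = 1569.0435×36/85 = 664.5361 rpm, dir flips to +; running = +664.5361
Stage 3 [18T→65T]: ω = 664.5361×18/65 = 184.0254 rpm, dir flips to −; running = −184.0254

-184.0254 rpm (opposite to input, |ω| = 184.0254 rpm)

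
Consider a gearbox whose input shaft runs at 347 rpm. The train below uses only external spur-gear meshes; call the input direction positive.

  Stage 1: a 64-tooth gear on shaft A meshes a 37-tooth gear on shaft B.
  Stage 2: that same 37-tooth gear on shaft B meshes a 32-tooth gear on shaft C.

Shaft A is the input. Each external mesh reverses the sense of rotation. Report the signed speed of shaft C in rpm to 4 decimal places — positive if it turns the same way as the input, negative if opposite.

Stage 1 [64T→37T]: ω = 347.0000×64/37 = 600.2162 rpm, dir flips to −; running = −600.2162
Stage 2 [37T→32T]: ω = 600.2162×37/32 = 694.0000 rpm, dir flips to +; running = +694.0000

+694.0000 rpm (same as input, |ω| = 694.0000 rpm)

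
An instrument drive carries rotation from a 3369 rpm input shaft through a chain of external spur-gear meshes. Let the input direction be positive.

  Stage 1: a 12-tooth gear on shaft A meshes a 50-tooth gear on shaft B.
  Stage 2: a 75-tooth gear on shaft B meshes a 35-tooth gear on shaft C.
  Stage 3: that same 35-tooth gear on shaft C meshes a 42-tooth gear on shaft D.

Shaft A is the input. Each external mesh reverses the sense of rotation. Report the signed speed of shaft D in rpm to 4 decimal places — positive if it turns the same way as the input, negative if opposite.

Stage 1 [12T→50T]: ω = 3369.0000×12/50 = 808.5600 rpm, dir flips to −; running = −808.5600
Stage 2 [75T→35T]: ω = 808.5600×75/35 = 1732.6286 rpm, dir flips to +; running = +1732.6286
Stage 3 [35T→42T]: ω = 1732.6286×35/42 = 1443.8571 rpm, dir flips to −; running = −1443.8571

-1443.8571 rpm (opposite to input, |ω| = 1443.8571 rpm)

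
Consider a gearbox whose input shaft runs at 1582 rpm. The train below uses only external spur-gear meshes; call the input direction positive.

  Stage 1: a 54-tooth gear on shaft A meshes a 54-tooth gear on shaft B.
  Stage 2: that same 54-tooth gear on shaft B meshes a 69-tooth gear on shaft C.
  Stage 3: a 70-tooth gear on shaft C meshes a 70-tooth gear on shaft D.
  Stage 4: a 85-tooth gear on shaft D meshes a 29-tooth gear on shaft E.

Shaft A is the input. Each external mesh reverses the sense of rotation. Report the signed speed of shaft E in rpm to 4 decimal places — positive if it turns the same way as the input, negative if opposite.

Stage 1 [54T→54T]: ω = 1582.0000×54/54 = 1582.0000 rpm, dir flips to −; running = −1582.0000
Stage 2 [54T→69T]: ω = 1582.0000×54/69 = 1238.0870 rpm, dir flips to +; running = +1238.0870
Stage 3 [70T→70T]: ω = 1238.0870×70/70 = 1238.0870 rpm, dir flips to −; running = −1238.0870
Stage 4 [85T→29T]: ω = 1238.0870×85/29 = 3628.8756 rpm, dir flips to +; running = +3628.8756

+3628.8756 rpm (same as input, |ω| = 3628.8756 rpm)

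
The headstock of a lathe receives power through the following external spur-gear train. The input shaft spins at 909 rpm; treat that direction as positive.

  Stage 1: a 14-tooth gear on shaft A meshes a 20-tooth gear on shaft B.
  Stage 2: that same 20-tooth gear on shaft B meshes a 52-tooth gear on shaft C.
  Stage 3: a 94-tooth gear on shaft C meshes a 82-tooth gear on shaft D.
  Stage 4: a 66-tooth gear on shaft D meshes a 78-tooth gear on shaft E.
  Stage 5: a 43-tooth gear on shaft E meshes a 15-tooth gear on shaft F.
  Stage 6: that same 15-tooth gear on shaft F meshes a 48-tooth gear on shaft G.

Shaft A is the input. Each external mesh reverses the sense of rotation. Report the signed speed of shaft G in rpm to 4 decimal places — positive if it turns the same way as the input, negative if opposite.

+212.6567 rpm (same as input, |ω| = 212.6567 rpm)

Stage 1 [14T→20T]: ω = 909.0000×14/20 = 636.3000 rpm, dir flips to −; running = −636.3000
Stage 2 [20T→52T]: ω = 636.3000×20/52 = 244.7308 rpm, dir flips to +; running = +244.7308
Stage 3 [94T→82T]: ω = 244.7308×94/82 = 280.5450 rpm, dir flips to −; running = −280.5450
Stage 4 [66T→78T]: ω = 280.5450×66/78 = 237.3843 rpm, dir flips to +; running = +237.3843
Stage 5 [43T→15T]: ω = 237.3843×43/15 = 680.5015 rpm, dir flips to −; running = −680.5015
Stage 6 [15T→48T]: ω = 680.5015×15/48 = 212.6567 rpm, dir flips to +; running = +212.6567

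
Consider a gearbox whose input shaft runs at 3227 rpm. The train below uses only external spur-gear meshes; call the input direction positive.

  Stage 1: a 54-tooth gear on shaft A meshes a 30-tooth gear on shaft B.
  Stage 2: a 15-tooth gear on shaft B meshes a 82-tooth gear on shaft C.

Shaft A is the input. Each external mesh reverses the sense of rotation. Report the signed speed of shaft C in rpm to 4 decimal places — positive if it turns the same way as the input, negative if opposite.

+1062.5488 rpm (same as input, |ω| = 1062.5488 rpm)

Stage 1 [54T→30T]: ω = 3227.0000×54/30 = 5808.6000 rpm, dir flips to −; running = −5808.6000
Stage 2 [15T→82T]: ω = 5808.6000×15/82 = 1062.5488 rpm, dir flips to +; running = +1062.5488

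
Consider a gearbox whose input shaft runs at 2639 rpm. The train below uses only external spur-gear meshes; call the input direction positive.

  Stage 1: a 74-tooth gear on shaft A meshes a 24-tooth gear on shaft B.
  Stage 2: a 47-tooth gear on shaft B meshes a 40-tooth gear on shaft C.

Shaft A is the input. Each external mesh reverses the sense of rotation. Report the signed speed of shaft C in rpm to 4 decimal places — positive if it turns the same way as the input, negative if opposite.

+9560.8771 rpm (same as input, |ω| = 9560.8771 rpm)

Stage 1 [74T→24T]: ω = 2639.0000×74/24 = 8136.9167 rpm, dir flips to −; running = −8136.9167
Stage 2 [47T→40T]: ω = 8136.9167×47/40 = 9560.8771 rpm, dir flips to +; running = +9560.8771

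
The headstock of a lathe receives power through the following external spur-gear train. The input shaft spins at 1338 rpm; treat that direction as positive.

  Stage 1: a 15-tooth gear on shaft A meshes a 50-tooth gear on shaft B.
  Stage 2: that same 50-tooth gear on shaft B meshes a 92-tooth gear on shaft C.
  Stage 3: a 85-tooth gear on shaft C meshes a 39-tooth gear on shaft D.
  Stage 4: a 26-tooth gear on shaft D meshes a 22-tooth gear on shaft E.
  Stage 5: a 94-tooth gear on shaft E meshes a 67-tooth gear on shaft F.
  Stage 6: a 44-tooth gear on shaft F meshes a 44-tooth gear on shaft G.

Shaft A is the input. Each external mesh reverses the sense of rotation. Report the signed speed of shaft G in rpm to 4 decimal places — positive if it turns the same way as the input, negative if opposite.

+788.3473 rpm (same as input, |ω| = 788.3473 rpm)

Stage 1 [15T→50T]: ω = 1338.0000×15/50 = 401.4000 rpm, dir flips to −; running = −401.4000
Stage 2 [50T→92T]: ω = 401.4000×50/92 = 218.1522 rpm, dir flips to +; running = +218.1522
Stage 3 [85T→39T]: ω = 218.1522×85/39 = 475.4599 rpm, dir flips to −; running = −475.4599
Stage 4 [26T→22T]: ω = 475.4599×26/22 = 561.9071 rpm, dir flips to +; running = +561.9071
Stage 5 [94T→67T]: ω = 561.9071×94/67 = 788.3473 rpm, dir flips to −; running = −788.3473
Stage 6 [44T→44T]: ω = 788.3473×44/44 = 788.3473 rpm, dir flips to +; running = +788.3473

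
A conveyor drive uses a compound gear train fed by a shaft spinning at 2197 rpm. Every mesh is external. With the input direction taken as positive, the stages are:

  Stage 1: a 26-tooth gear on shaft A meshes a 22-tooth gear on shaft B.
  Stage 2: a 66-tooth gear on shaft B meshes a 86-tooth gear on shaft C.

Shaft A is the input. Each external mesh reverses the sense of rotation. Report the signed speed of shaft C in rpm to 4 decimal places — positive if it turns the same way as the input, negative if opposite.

+1992.6279 rpm (same as input, |ω| = 1992.6279 rpm)

Stage 1 [26T→22T]: ω = 2197.0000×26/22 = 2596.4545 rpm, dir flips to −; running = −2596.4545
Stage 2 [66T→86T]: ω = 2596.4545×66/86 = 1992.6279 rpm, dir flips to +; running = +1992.6279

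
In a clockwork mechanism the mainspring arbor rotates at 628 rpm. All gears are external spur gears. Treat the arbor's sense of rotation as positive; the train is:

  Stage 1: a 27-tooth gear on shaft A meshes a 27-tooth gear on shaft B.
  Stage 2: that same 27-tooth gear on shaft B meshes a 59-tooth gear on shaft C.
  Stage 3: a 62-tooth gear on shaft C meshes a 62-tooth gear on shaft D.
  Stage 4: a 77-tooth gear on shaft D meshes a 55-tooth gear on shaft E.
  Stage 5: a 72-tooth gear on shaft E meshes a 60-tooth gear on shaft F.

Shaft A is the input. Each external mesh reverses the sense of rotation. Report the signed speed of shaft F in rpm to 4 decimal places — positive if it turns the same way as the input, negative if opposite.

-482.8149 rpm (opposite to input, |ω| = 482.8149 rpm)

Stage 1 [27T→27T]: ω = 628.0000×27/27 = 628.0000 rpm, dir flips to −; running = −628.0000
Stage 2 [27T→59T]: ω = 628.0000×27/59 = 287.3898 rpm, dir flips to +; running = +287.3898
Stage 3 [62T→62T]: ω = 287.3898×62/62 = 287.3898 rpm, dir flips to −; running = −287.3898
Stage 4 [77T→55T]: ω = 287.3898×77/55 = 402.3458 rpm, dir flips to +; running = +402.3458
Stage 5 [72T→60T]: ω = 402.3458×72/60 = 482.8149 rpm, dir flips to −; running = −482.8149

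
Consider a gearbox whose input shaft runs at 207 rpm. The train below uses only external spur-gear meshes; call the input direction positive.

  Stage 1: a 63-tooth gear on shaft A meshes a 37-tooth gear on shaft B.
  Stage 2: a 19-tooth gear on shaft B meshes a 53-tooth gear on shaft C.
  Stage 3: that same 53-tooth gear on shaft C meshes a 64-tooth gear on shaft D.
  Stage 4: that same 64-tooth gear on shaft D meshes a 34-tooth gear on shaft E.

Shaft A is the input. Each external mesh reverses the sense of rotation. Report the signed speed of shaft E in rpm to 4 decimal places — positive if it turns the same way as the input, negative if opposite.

+196.9626 rpm (same as input, |ω| = 196.9626 rpm)

Stage 1 [63T→37T]: ω = 207.0000×63/37 = 352.4595 rpm, dir flips to −; running = −352.4595
Stage 2 [19T→53T]: ω = 352.4595×19/53 = 126.3534 rpm, dir flips to +; running = +126.3534
Stage 3 [53T→64T]: ω = 126.3534×53/64 = 104.6364 rpm, dir flips to −; running = −104.6364
Stage 4 [64T→34T]: ω = 104.6364×64/34 = 196.9626 rpm, dir flips to +; running = +196.9626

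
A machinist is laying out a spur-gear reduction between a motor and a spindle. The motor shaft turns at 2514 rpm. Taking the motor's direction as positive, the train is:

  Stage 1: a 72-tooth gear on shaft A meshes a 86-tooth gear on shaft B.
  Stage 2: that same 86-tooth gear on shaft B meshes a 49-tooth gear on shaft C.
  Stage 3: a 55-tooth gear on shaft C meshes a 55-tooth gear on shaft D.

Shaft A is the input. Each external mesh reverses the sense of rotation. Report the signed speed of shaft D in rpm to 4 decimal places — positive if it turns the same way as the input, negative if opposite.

Stage 1 [72T→86T]: ω = 2514.0000×72/86 = 2104.7442 rpm, dir flips to −; running = −2104.7442
Stage 2 [86T→49T]: ω = 2104.7442×86/49 = 3694.0408 rpm, dir flips to +; running = +3694.0408
Stage 3 [55T→55T]: ω = 3694.0408×55/55 = 3694.0408 rpm, dir flips to −; running = −3694.0408

-3694.0408 rpm (opposite to input, |ω| = 3694.0408 rpm)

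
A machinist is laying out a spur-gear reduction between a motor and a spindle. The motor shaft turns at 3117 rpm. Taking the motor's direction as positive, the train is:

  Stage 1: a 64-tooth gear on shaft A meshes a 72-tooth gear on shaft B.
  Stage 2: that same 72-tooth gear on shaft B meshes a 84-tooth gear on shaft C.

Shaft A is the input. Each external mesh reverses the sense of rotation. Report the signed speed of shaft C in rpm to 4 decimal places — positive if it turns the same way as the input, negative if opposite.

+2374.8571 rpm (same as input, |ω| = 2374.8571 rpm)

Stage 1 [64T→72T]: ω = 3117.0000×64/72 = 2770.6667 rpm, dir flips to −; running = −2770.6667
Stage 2 [72T→84T]: ω = 2770.6667×72/84 = 2374.8571 rpm, dir flips to +; running = +2374.8571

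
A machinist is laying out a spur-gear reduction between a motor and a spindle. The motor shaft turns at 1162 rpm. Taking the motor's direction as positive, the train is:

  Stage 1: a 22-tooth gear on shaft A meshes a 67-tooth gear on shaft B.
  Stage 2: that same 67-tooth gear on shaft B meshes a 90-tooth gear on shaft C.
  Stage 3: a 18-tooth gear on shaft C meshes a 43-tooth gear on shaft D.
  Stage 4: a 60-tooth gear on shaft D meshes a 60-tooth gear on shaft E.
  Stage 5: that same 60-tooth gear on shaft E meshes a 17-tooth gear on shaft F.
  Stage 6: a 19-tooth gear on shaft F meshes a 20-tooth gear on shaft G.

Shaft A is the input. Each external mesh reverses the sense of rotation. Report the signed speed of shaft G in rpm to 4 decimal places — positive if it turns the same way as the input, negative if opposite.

+398.6725 rpm (same as input, |ω| = 398.6725 rpm)

Stage 1 [22T→67T]: ω = 1162.0000×22/67 = 381.5522 rpm, dir flips to −; running = −381.5522
Stage 2 [67T→90T]: ω = 381.5522×67/90 = 284.0444 rpm, dir flips to +; running = +284.0444
Stage 3 [18T→43T]: ω = 284.0444×18/43 = 118.9023 rpm, dir flips to −; running = −118.9023
Stage 4 [60T→60T]: ω = 118.9023×60/60 = 118.9023 rpm, dir flips to +; running = +118.9023
Stage 5 [60T→17T]: ω = 118.9023×60/17 = 419.6553 rpm, dir flips to −; running = −419.6553
Stage 6 [19T→20T]: ω = 419.6553×19/20 = 398.6725 rpm, dir flips to +; running = +398.6725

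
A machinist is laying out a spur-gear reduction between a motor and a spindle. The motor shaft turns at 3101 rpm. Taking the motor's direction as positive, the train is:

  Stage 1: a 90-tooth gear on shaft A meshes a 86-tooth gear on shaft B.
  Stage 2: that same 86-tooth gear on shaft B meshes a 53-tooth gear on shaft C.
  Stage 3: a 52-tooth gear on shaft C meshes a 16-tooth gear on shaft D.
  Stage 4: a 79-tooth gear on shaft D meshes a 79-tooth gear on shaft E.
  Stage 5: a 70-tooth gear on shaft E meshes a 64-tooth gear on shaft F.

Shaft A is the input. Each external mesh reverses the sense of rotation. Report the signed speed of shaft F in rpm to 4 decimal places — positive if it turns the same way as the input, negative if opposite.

-18718.4478 rpm (opposite to input, |ω| = 18718.4478 rpm)

Stage 1 [90T→86T]: ω = 3101.0000×90/86 = 3245.2326 rpm, dir flips to −; running = −3245.2326
Stage 2 [86T→53T]: ω = 3245.2326×86/53 = 5265.8491 rpm, dir flips to +; running = +5265.8491
Stage 3 [52T→16T]: ω = 5265.8491×52/16 = 17114.0094 rpm, dir flips to −; running = −17114.0094
Stage 4 [79T→79T]: ω = 17114.0094×79/79 = 17114.0094 rpm, dir flips to +; running = +17114.0094
Stage 5 [70T→64T]: ω = 17114.0094×70/64 = 18718.4478 rpm, dir flips to −; running = −18718.4478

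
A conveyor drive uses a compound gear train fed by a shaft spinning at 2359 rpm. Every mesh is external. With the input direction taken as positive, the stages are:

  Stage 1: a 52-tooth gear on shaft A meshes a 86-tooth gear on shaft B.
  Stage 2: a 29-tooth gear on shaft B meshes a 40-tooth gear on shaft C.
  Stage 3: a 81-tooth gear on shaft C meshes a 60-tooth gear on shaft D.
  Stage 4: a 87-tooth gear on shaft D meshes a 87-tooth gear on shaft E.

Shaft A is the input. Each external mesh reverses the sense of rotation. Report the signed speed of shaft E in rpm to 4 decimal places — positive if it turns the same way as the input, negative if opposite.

+1396.0617 rpm (same as input, |ω| = 1396.0617 rpm)

Stage 1 [52T→86T]: ω = 2359.0000×52/86 = 1426.3721 rpm, dir flips to −; running = −1426.3721
Stage 2 [29T→40T]: ω = 1426.3721×29/40 = 1034.1198 rpm, dir flips to +; running = +1034.1198
Stage 3 [81T→60T]: ω = 1034.1198×81/60 = 1396.0617 rpm, dir flips to −; running = −1396.0617
Stage 4 [87T→87T]: ω = 1396.0617×87/87 = 1396.0617 rpm, dir flips to +; running = +1396.0617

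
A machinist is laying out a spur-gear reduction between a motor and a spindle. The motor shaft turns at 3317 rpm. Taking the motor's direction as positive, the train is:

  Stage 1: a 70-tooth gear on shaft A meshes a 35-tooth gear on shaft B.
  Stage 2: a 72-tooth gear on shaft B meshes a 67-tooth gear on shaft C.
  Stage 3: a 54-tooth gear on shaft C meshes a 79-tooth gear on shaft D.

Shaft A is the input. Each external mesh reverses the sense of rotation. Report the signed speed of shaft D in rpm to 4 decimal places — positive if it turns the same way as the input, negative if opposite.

Stage 1 [70T→35T]: ω = 3317.0000×70/35 = 6634.0000 rpm, dir flips to −; running = −6634.0000
Stage 2 [72T→67T]: ω = 6634.0000×72/67 = 7129.0746 rpm, dir flips to +; running = +7129.0746
Stage 3 [54T→79T]: ω = 7129.0746×54/79 = 4873.0384 rpm, dir flips to −; running = −4873.0384

-4873.0384 rpm (opposite to input, |ω| = 4873.0384 rpm)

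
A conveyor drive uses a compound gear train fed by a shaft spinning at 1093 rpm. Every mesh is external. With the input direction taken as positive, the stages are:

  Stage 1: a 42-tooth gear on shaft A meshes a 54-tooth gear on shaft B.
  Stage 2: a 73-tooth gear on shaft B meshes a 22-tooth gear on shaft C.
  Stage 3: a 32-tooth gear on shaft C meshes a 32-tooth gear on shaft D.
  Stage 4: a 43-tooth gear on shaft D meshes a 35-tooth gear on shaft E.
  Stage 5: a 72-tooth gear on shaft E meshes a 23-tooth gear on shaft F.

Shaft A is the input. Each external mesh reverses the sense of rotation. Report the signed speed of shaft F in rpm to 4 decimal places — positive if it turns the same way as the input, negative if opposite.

Stage 1 [42T→54T]: ω = 1093.0000×42/54 = 850.1111 rpm, dir flips to −; running = −850.1111
Stage 2 [73T→22T]: ω = 850.1111×73/22 = 2820.8232 rpm, dir flips to +; running = +2820.8232
Stage 3 [32T→32T]: ω = 2820.8232×32/32 = 2820.8232 rpm, dir flips to −; running = −2820.8232
Stage 4 [43T→35T]: ω = 2820.8232×43/35 = 3465.5828 rpm, dir flips to +; running = +3465.5828
Stage 5 [72T→23T]: ω = 3465.5828×72/23 = 10848.7810 rpm, dir flips to −; running = −10848.7810

-10848.7810 rpm (opposite to input, |ω| = 10848.7810 rpm)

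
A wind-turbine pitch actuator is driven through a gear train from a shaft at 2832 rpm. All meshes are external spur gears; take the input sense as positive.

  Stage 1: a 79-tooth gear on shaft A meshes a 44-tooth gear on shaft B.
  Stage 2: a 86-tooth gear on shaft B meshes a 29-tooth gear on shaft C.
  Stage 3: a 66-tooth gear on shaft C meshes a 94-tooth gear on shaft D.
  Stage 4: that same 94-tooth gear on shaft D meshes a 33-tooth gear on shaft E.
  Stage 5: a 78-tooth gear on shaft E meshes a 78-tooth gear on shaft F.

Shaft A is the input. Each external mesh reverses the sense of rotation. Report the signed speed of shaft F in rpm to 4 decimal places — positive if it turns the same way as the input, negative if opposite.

Stage 1 [79T→44T]: ω = 2832.0000×79/44 = 5084.7273 rpm, dir flips to −; running = −5084.7273
Stage 2 [86T→29T]: ω = 5084.7273×86/29 = 15078.8464 rpm, dir flips to +; running = +15078.8464
Stage 3 [66T→94T]: ω = 15078.8464×66/94 = 10587.2751 rpm, dir flips to −; running = −10587.2751
Stage 4 [94T→33T]: ω = 10587.2751×94/33 = 30157.6928 rpm, dir flips to +; running = +30157.6928
Stage 5 [78T→78T]: ω = 30157.6928×78/78 = 30157.6928 rpm, dir flips to −; running = −30157.6928

-30157.6928 rpm (opposite to input, |ω| = 30157.6928 rpm)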